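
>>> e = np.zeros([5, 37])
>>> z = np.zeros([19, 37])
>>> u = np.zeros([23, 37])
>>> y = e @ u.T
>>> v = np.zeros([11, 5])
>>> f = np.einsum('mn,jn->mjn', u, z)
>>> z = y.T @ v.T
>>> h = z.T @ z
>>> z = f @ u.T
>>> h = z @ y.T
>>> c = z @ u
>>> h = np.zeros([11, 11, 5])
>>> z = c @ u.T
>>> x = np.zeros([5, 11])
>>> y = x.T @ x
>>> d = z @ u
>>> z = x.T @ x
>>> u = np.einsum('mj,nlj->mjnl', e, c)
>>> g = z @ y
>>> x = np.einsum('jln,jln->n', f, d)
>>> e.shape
(5, 37)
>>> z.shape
(11, 11)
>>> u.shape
(5, 37, 23, 19)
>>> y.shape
(11, 11)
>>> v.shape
(11, 5)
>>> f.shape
(23, 19, 37)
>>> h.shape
(11, 11, 5)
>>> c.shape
(23, 19, 37)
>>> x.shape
(37,)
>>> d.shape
(23, 19, 37)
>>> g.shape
(11, 11)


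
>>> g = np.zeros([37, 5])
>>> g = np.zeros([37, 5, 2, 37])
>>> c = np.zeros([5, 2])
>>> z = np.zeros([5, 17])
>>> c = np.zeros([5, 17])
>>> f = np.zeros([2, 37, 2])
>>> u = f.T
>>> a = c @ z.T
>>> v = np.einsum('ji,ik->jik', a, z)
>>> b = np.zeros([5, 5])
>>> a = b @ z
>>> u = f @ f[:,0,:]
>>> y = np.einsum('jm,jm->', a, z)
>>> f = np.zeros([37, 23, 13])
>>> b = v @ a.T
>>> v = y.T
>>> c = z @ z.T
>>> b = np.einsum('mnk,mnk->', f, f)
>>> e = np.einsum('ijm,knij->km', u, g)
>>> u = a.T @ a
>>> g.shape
(37, 5, 2, 37)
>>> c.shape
(5, 5)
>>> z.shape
(5, 17)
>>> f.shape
(37, 23, 13)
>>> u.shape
(17, 17)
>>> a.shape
(5, 17)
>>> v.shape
()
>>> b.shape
()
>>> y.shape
()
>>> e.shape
(37, 2)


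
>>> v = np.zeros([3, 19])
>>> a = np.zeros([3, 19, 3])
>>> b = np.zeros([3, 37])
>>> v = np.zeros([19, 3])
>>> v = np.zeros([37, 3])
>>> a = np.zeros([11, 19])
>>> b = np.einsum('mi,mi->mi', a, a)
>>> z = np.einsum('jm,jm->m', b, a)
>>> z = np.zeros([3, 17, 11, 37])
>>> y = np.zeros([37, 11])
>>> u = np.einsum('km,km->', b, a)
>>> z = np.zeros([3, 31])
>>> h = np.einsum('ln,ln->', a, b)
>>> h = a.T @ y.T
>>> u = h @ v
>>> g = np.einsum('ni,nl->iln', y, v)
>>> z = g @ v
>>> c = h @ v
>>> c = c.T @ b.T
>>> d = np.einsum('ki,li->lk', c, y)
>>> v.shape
(37, 3)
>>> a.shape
(11, 19)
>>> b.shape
(11, 19)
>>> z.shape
(11, 3, 3)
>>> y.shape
(37, 11)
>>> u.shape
(19, 3)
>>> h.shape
(19, 37)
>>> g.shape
(11, 3, 37)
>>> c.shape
(3, 11)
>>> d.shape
(37, 3)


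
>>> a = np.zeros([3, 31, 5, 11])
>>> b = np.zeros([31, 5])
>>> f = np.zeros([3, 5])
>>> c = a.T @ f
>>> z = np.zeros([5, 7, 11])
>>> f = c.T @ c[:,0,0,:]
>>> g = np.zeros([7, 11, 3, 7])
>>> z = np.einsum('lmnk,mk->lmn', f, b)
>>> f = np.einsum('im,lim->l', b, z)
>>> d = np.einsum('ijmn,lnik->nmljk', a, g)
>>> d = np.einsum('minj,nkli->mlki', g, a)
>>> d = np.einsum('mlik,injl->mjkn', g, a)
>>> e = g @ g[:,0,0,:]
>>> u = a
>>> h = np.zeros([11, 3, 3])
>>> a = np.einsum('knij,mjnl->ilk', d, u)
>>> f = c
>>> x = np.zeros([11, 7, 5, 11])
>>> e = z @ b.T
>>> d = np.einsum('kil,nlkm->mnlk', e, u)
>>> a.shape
(7, 11, 7)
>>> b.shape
(31, 5)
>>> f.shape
(11, 5, 31, 5)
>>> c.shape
(11, 5, 31, 5)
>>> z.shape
(5, 31, 5)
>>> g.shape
(7, 11, 3, 7)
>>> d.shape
(11, 3, 31, 5)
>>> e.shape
(5, 31, 31)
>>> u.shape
(3, 31, 5, 11)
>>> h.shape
(11, 3, 3)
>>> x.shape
(11, 7, 5, 11)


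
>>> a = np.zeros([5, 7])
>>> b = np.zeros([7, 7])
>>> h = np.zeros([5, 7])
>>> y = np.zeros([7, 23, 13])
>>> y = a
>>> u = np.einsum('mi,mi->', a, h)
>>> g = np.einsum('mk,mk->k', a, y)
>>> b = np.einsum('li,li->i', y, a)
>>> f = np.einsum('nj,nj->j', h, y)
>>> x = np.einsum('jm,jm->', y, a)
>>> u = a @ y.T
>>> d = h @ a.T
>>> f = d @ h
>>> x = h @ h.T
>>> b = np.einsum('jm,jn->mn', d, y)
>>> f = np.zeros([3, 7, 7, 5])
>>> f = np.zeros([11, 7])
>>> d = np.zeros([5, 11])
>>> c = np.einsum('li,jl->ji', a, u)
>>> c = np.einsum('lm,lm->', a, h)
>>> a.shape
(5, 7)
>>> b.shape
(5, 7)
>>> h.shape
(5, 7)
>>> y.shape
(5, 7)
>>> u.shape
(5, 5)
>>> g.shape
(7,)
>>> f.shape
(11, 7)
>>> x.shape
(5, 5)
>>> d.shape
(5, 11)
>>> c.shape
()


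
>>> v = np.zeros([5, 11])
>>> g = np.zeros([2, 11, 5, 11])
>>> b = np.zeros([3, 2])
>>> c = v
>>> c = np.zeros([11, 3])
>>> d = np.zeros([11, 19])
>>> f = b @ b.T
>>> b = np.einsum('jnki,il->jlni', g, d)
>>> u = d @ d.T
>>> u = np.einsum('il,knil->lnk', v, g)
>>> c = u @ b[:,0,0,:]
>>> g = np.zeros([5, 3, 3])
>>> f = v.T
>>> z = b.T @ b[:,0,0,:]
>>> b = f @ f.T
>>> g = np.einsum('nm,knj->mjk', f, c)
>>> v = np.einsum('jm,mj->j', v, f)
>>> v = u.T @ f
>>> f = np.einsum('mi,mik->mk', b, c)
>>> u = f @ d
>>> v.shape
(2, 11, 5)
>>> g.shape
(5, 11, 11)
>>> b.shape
(11, 11)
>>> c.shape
(11, 11, 11)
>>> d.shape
(11, 19)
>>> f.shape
(11, 11)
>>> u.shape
(11, 19)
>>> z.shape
(11, 11, 19, 11)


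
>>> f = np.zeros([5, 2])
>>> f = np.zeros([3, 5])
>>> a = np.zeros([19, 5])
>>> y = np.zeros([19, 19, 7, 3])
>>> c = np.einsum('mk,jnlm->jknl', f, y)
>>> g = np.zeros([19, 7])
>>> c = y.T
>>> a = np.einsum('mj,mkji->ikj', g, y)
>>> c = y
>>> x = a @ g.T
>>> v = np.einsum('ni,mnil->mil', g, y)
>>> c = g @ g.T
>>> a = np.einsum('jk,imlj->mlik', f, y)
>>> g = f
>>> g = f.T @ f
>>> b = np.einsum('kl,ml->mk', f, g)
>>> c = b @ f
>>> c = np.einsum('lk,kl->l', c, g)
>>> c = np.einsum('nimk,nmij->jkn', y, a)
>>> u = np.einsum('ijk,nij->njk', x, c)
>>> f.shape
(3, 5)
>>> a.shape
(19, 7, 19, 5)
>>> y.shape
(19, 19, 7, 3)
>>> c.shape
(5, 3, 19)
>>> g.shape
(5, 5)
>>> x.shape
(3, 19, 19)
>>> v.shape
(19, 7, 3)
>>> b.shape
(5, 3)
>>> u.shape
(5, 19, 19)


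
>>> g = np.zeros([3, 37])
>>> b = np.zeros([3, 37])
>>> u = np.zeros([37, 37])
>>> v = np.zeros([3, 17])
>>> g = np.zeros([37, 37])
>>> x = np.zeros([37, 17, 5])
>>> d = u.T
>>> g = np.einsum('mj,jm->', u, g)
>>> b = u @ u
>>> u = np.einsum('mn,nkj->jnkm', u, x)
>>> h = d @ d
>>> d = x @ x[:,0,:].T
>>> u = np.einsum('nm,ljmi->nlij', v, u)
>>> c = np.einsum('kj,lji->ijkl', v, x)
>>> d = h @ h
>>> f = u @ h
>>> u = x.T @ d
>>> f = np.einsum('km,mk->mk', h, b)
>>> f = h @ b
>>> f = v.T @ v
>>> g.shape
()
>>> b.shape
(37, 37)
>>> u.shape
(5, 17, 37)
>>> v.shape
(3, 17)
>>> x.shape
(37, 17, 5)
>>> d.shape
(37, 37)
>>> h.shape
(37, 37)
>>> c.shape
(5, 17, 3, 37)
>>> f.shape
(17, 17)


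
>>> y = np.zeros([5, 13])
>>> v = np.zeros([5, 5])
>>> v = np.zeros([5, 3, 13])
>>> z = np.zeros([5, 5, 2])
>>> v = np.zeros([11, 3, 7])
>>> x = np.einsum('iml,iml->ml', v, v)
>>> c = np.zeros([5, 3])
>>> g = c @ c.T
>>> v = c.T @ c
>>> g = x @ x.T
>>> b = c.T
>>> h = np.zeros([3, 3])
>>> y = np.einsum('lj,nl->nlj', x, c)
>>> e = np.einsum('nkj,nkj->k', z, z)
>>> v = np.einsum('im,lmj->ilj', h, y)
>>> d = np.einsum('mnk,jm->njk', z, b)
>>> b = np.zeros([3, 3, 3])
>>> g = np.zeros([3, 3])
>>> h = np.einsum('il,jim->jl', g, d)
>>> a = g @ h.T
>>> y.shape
(5, 3, 7)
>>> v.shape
(3, 5, 7)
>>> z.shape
(5, 5, 2)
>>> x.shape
(3, 7)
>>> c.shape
(5, 3)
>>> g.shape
(3, 3)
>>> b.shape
(3, 3, 3)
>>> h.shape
(5, 3)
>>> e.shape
(5,)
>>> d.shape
(5, 3, 2)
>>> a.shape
(3, 5)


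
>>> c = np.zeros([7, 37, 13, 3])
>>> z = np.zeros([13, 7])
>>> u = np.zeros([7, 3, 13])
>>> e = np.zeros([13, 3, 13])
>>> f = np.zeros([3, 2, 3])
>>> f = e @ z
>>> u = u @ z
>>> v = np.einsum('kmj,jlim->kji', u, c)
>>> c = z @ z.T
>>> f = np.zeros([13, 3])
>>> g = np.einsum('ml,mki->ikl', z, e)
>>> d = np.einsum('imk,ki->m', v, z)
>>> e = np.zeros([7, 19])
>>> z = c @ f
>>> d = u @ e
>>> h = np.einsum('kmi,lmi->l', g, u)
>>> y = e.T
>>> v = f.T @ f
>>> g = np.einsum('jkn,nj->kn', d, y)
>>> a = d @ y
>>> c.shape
(13, 13)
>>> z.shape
(13, 3)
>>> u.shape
(7, 3, 7)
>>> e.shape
(7, 19)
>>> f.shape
(13, 3)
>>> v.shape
(3, 3)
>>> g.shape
(3, 19)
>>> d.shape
(7, 3, 19)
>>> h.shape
(7,)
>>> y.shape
(19, 7)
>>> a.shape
(7, 3, 7)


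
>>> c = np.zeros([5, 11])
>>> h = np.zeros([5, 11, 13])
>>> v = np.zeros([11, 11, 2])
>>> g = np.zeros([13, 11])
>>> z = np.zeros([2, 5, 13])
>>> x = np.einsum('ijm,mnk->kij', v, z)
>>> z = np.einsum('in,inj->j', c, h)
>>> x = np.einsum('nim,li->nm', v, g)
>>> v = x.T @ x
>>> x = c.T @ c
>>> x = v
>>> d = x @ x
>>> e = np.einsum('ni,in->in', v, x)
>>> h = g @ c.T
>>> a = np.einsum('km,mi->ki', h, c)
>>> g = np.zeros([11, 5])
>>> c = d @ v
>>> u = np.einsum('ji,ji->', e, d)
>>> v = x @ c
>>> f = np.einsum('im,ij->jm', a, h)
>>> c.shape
(2, 2)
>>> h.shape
(13, 5)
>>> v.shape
(2, 2)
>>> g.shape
(11, 5)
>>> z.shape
(13,)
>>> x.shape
(2, 2)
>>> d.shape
(2, 2)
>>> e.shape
(2, 2)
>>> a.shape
(13, 11)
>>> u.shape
()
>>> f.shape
(5, 11)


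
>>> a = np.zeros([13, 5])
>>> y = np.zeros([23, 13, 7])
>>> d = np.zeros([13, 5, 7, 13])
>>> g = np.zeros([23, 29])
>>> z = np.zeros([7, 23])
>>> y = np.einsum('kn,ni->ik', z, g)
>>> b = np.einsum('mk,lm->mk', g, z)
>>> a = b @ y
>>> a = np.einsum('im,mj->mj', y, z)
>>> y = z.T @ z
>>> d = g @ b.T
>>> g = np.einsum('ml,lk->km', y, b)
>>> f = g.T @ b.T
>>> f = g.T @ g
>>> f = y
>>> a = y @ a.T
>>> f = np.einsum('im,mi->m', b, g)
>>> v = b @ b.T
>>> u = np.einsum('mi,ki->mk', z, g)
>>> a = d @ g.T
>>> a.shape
(23, 29)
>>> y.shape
(23, 23)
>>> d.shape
(23, 23)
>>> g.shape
(29, 23)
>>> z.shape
(7, 23)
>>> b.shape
(23, 29)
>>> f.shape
(29,)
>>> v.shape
(23, 23)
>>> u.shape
(7, 29)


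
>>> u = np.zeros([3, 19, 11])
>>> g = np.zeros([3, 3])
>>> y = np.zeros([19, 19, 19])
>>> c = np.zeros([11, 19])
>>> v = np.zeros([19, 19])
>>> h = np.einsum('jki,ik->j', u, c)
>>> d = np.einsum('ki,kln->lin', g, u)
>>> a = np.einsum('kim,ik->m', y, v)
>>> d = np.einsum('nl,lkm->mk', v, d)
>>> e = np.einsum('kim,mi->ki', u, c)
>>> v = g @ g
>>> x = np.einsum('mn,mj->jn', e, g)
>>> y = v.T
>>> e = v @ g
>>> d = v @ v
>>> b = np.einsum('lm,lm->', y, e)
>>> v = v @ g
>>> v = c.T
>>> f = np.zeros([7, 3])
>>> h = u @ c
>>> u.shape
(3, 19, 11)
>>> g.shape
(3, 3)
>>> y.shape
(3, 3)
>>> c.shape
(11, 19)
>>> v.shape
(19, 11)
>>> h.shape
(3, 19, 19)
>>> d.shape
(3, 3)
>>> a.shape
(19,)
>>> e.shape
(3, 3)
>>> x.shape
(3, 19)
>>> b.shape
()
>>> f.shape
(7, 3)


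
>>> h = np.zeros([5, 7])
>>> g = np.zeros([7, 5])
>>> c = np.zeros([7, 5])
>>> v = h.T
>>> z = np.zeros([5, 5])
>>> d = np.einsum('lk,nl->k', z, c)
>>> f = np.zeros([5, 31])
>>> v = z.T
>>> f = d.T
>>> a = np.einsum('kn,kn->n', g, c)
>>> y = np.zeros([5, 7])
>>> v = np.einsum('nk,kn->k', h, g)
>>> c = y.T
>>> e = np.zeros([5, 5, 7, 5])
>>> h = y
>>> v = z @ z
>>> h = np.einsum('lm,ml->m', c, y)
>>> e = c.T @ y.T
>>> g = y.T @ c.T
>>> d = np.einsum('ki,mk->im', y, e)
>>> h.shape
(5,)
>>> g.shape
(7, 7)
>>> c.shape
(7, 5)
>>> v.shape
(5, 5)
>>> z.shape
(5, 5)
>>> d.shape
(7, 5)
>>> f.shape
(5,)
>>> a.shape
(5,)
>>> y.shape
(5, 7)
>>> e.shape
(5, 5)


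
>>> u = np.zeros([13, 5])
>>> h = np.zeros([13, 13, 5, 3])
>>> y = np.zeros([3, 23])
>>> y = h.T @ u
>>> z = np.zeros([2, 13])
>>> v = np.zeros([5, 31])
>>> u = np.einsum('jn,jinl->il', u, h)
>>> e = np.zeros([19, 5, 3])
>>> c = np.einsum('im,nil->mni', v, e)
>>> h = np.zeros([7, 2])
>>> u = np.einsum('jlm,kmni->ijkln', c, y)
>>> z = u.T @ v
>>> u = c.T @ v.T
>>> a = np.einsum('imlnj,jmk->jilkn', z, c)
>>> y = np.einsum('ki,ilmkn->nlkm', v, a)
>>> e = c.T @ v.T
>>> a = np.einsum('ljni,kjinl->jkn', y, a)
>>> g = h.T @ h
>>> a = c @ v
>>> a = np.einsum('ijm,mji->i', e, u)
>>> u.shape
(5, 19, 5)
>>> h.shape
(7, 2)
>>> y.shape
(31, 13, 5, 3)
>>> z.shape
(13, 19, 3, 31, 31)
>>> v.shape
(5, 31)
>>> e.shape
(5, 19, 5)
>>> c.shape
(31, 19, 5)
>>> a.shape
(5,)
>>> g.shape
(2, 2)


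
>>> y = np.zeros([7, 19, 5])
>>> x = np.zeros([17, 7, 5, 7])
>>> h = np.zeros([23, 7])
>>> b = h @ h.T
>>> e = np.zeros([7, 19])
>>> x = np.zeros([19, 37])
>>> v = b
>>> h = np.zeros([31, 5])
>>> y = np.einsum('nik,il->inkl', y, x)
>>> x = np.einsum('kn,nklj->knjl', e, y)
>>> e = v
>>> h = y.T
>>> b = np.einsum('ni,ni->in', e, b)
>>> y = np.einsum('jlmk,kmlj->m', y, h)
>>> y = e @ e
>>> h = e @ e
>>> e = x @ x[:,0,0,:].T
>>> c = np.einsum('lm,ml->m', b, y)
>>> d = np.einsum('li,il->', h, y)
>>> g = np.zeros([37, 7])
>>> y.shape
(23, 23)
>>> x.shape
(7, 19, 37, 5)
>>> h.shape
(23, 23)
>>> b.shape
(23, 23)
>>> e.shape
(7, 19, 37, 7)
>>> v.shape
(23, 23)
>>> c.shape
(23,)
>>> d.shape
()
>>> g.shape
(37, 7)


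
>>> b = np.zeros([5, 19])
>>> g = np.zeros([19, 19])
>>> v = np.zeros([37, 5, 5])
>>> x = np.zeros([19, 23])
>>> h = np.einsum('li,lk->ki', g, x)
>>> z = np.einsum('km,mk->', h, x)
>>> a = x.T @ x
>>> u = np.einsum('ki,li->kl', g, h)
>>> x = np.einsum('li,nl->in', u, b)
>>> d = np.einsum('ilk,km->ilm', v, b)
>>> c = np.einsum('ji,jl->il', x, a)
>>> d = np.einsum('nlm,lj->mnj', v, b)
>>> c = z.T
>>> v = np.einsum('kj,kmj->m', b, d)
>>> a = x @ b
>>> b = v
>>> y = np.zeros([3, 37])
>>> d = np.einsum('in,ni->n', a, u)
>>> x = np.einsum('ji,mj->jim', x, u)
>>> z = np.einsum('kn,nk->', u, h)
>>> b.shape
(37,)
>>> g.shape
(19, 19)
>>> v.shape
(37,)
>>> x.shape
(23, 5, 19)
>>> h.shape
(23, 19)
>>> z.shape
()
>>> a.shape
(23, 19)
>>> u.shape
(19, 23)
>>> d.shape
(19,)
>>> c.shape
()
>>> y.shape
(3, 37)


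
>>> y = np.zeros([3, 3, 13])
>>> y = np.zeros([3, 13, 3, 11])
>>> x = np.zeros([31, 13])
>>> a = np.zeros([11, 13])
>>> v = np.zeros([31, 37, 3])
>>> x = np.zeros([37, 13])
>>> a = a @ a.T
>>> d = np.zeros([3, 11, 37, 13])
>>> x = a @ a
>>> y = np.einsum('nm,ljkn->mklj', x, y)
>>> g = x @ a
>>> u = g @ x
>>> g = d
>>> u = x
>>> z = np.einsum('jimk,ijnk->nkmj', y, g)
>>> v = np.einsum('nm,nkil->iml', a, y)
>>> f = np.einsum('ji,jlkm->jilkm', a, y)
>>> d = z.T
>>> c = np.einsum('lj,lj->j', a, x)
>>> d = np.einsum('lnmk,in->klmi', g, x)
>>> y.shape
(11, 3, 3, 13)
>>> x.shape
(11, 11)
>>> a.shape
(11, 11)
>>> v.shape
(3, 11, 13)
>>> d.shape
(13, 3, 37, 11)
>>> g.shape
(3, 11, 37, 13)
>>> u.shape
(11, 11)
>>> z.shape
(37, 13, 3, 11)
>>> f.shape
(11, 11, 3, 3, 13)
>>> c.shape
(11,)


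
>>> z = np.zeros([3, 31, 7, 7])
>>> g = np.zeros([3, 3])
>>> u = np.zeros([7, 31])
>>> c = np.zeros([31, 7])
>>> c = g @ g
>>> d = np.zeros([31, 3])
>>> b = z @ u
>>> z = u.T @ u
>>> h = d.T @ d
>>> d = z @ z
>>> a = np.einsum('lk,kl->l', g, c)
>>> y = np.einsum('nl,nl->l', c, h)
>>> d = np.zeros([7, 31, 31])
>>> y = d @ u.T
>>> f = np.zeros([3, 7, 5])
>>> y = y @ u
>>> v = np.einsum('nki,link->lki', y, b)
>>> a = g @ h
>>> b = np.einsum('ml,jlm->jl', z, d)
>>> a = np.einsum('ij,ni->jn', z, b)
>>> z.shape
(31, 31)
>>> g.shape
(3, 3)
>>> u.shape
(7, 31)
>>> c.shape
(3, 3)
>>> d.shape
(7, 31, 31)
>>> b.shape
(7, 31)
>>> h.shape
(3, 3)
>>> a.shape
(31, 7)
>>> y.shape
(7, 31, 31)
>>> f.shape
(3, 7, 5)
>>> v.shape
(3, 31, 31)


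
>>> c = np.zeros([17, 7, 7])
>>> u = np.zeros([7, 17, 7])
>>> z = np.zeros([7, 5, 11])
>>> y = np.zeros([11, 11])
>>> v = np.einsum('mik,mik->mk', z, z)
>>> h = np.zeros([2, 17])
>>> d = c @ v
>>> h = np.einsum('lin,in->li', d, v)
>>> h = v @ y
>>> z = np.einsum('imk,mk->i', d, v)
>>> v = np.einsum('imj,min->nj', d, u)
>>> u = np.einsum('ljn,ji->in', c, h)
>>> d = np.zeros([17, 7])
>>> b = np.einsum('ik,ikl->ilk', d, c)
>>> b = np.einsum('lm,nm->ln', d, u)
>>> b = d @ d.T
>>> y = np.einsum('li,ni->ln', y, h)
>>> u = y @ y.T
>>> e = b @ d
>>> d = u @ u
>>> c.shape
(17, 7, 7)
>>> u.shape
(11, 11)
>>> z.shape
(17,)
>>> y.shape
(11, 7)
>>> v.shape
(7, 11)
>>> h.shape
(7, 11)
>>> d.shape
(11, 11)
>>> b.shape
(17, 17)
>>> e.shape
(17, 7)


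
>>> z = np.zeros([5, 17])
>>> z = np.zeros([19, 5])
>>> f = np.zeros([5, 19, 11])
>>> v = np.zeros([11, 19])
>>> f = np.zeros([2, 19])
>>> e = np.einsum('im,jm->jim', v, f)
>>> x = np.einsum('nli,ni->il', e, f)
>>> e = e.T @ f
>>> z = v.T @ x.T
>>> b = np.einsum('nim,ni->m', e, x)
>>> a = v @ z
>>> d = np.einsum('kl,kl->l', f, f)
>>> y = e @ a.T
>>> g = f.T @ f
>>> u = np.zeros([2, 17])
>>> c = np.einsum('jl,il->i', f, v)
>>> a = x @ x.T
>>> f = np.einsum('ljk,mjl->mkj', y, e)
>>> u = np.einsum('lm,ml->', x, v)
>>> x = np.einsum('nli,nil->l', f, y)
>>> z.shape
(19, 19)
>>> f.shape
(19, 11, 11)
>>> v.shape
(11, 19)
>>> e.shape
(19, 11, 19)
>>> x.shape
(11,)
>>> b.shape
(19,)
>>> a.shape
(19, 19)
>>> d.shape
(19,)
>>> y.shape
(19, 11, 11)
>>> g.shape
(19, 19)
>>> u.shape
()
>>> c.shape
(11,)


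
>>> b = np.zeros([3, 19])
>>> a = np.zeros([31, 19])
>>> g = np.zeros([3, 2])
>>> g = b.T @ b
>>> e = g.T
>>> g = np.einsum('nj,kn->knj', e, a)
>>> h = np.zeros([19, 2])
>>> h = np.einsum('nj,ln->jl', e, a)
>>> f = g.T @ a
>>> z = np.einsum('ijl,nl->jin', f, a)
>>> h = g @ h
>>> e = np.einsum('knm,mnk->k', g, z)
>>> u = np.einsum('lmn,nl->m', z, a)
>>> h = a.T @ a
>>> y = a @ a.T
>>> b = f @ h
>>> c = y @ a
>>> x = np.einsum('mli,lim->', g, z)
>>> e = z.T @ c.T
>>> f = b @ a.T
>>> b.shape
(19, 19, 19)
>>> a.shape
(31, 19)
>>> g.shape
(31, 19, 19)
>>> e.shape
(31, 19, 31)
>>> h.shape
(19, 19)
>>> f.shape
(19, 19, 31)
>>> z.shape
(19, 19, 31)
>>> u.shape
(19,)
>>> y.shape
(31, 31)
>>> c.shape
(31, 19)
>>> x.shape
()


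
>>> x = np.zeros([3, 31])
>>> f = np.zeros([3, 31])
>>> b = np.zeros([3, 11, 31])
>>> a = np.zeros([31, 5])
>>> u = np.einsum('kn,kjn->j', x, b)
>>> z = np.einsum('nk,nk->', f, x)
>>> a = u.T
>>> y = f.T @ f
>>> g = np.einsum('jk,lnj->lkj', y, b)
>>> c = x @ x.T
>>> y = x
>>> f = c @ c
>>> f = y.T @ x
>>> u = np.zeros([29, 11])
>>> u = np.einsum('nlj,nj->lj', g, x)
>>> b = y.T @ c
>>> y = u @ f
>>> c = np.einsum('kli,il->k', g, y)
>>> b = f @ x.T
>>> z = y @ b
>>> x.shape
(3, 31)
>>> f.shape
(31, 31)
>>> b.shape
(31, 3)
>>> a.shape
(11,)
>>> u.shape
(31, 31)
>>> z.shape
(31, 3)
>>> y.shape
(31, 31)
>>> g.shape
(3, 31, 31)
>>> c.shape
(3,)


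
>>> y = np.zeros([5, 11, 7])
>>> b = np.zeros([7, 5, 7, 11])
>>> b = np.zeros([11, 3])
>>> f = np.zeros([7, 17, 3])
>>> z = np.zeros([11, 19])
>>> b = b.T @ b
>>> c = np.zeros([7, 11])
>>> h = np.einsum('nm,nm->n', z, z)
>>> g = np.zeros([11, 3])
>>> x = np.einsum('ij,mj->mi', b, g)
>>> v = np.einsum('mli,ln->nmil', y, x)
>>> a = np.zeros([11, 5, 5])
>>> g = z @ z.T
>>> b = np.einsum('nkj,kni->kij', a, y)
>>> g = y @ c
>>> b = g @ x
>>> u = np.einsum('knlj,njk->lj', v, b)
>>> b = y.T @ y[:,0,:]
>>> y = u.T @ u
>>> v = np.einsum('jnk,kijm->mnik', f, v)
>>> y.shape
(11, 11)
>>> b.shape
(7, 11, 7)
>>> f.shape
(7, 17, 3)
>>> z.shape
(11, 19)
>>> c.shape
(7, 11)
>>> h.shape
(11,)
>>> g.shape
(5, 11, 11)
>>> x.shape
(11, 3)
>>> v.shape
(11, 17, 5, 3)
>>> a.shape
(11, 5, 5)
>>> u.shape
(7, 11)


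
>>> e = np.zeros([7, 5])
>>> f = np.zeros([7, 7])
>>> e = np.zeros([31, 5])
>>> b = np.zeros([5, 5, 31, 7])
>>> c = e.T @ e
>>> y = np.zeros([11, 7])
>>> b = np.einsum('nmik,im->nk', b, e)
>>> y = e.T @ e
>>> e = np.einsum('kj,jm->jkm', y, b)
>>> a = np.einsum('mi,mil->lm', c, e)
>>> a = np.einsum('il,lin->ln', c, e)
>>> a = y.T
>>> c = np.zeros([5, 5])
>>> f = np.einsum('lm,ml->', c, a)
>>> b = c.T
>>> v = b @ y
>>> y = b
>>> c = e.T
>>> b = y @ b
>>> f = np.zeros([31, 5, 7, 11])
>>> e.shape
(5, 5, 7)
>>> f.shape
(31, 5, 7, 11)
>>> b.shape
(5, 5)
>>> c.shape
(7, 5, 5)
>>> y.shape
(5, 5)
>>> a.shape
(5, 5)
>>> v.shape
(5, 5)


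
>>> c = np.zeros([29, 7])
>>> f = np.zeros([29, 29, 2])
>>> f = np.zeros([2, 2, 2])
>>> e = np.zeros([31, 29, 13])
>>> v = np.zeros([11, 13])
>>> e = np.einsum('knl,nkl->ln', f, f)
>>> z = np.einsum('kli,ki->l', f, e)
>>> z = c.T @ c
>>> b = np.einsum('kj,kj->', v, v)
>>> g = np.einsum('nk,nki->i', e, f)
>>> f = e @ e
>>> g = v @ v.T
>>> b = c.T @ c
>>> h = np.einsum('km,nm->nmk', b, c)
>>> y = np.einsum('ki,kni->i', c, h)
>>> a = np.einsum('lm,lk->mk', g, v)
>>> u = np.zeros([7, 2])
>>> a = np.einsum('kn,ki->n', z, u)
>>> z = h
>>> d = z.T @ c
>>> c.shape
(29, 7)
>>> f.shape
(2, 2)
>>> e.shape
(2, 2)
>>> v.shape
(11, 13)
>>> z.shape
(29, 7, 7)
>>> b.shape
(7, 7)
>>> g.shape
(11, 11)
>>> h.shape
(29, 7, 7)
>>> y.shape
(7,)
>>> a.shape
(7,)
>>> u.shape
(7, 2)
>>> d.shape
(7, 7, 7)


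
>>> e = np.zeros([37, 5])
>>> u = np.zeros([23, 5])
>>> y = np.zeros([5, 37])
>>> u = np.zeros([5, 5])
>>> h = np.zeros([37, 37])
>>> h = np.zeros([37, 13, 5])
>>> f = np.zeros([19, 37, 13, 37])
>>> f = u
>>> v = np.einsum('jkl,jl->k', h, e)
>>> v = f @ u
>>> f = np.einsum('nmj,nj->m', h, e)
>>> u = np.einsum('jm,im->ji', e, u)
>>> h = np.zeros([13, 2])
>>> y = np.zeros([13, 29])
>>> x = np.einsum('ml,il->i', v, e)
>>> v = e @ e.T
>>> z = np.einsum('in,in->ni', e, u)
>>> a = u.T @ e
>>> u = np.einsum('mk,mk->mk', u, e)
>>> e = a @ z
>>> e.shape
(5, 37)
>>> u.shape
(37, 5)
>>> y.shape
(13, 29)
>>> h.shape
(13, 2)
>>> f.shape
(13,)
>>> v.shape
(37, 37)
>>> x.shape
(37,)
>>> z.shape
(5, 37)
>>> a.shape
(5, 5)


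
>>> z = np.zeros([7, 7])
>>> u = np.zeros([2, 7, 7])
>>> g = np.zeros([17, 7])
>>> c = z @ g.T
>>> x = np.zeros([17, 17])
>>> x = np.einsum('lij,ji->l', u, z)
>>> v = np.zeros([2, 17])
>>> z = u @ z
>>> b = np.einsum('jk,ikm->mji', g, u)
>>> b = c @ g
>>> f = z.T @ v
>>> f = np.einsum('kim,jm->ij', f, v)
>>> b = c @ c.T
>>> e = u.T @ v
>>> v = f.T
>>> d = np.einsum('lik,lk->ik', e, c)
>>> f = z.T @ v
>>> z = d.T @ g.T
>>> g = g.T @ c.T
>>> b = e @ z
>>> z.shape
(17, 17)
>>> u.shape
(2, 7, 7)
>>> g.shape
(7, 7)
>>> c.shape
(7, 17)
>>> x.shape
(2,)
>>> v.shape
(2, 7)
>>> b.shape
(7, 7, 17)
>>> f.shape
(7, 7, 7)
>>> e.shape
(7, 7, 17)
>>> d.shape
(7, 17)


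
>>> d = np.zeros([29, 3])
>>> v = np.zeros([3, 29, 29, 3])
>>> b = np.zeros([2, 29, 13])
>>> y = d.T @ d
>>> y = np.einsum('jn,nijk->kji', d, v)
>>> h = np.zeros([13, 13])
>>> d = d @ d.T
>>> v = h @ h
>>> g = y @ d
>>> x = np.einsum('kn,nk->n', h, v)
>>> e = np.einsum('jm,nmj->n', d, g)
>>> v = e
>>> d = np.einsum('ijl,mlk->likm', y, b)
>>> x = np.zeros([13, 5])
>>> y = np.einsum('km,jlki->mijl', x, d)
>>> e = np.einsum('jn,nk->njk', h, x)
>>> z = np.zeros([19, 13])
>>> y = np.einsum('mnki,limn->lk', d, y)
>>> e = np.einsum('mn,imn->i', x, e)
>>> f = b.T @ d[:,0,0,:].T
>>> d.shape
(29, 3, 13, 2)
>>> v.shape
(3,)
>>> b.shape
(2, 29, 13)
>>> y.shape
(5, 13)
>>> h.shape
(13, 13)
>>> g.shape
(3, 29, 29)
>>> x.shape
(13, 5)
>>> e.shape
(13,)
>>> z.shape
(19, 13)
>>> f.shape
(13, 29, 29)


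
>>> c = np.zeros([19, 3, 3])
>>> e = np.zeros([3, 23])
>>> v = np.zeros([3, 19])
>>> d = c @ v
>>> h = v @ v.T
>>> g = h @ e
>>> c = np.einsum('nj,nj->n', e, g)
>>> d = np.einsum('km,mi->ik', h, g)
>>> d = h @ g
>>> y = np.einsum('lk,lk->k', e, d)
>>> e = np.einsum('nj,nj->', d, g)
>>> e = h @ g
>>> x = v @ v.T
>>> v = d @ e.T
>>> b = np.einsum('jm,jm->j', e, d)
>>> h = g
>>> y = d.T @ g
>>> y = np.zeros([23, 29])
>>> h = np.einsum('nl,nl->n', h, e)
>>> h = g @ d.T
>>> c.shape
(3,)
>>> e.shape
(3, 23)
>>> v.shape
(3, 3)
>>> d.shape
(3, 23)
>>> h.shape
(3, 3)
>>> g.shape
(3, 23)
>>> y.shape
(23, 29)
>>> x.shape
(3, 3)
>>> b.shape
(3,)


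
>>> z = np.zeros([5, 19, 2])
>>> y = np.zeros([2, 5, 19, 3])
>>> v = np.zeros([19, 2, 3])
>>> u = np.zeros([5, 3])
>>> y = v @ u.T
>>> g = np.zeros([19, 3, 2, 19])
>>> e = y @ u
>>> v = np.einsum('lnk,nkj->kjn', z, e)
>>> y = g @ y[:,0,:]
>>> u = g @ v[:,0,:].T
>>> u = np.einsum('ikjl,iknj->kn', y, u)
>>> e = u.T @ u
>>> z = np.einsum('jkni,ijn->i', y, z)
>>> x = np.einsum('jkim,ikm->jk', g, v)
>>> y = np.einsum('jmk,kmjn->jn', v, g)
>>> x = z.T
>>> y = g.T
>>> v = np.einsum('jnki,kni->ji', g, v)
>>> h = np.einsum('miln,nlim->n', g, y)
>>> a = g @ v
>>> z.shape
(5,)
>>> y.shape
(19, 2, 3, 19)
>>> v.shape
(19, 19)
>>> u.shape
(3, 2)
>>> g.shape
(19, 3, 2, 19)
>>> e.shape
(2, 2)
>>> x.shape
(5,)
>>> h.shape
(19,)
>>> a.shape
(19, 3, 2, 19)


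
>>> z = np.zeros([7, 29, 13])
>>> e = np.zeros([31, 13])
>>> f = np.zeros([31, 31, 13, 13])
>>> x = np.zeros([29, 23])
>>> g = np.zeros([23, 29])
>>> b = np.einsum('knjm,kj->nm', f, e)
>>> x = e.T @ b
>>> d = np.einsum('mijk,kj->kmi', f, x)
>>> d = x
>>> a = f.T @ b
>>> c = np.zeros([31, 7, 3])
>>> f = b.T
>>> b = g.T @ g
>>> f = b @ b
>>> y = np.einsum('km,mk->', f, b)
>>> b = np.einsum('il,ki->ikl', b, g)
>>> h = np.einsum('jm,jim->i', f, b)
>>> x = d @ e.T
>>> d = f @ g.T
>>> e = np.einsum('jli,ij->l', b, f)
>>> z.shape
(7, 29, 13)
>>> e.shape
(23,)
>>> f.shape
(29, 29)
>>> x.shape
(13, 31)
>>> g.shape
(23, 29)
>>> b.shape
(29, 23, 29)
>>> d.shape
(29, 23)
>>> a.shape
(13, 13, 31, 13)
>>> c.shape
(31, 7, 3)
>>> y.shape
()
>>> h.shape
(23,)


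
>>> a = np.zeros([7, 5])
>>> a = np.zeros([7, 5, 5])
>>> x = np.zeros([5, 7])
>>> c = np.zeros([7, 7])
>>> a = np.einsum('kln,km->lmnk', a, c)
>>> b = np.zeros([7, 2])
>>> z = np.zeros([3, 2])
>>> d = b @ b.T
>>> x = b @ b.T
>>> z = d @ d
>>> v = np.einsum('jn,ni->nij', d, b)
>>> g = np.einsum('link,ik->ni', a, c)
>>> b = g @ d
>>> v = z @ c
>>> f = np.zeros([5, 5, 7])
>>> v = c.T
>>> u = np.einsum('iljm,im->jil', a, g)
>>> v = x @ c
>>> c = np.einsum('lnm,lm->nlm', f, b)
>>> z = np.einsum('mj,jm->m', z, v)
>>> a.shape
(5, 7, 5, 7)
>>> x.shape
(7, 7)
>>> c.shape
(5, 5, 7)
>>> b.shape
(5, 7)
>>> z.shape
(7,)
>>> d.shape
(7, 7)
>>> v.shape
(7, 7)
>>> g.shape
(5, 7)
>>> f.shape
(5, 5, 7)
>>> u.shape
(5, 5, 7)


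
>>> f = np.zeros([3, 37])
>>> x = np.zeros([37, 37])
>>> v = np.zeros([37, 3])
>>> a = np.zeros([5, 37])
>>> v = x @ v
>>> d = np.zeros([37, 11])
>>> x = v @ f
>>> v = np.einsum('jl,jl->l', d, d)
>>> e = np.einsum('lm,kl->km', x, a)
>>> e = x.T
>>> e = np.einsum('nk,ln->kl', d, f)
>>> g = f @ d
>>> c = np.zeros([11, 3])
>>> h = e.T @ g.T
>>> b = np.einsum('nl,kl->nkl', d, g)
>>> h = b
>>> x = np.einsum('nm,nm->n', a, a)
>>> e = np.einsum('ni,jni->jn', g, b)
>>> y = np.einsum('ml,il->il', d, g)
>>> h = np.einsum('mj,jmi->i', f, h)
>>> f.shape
(3, 37)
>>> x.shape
(5,)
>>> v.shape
(11,)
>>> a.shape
(5, 37)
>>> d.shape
(37, 11)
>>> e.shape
(37, 3)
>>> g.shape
(3, 11)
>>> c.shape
(11, 3)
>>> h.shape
(11,)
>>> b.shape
(37, 3, 11)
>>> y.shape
(3, 11)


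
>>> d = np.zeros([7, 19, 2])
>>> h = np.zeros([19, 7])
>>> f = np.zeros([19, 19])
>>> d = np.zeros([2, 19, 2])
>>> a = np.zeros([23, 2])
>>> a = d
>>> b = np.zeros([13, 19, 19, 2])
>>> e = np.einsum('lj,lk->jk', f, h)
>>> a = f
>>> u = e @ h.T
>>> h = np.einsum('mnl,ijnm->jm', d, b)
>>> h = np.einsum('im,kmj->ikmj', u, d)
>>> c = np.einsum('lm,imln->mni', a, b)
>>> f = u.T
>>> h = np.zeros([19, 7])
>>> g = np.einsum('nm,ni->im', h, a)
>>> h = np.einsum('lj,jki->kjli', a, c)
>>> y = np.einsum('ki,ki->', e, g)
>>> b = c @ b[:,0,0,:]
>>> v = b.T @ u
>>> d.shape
(2, 19, 2)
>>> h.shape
(2, 19, 19, 13)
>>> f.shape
(19, 19)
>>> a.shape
(19, 19)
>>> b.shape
(19, 2, 2)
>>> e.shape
(19, 7)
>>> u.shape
(19, 19)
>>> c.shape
(19, 2, 13)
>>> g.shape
(19, 7)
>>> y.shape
()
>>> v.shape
(2, 2, 19)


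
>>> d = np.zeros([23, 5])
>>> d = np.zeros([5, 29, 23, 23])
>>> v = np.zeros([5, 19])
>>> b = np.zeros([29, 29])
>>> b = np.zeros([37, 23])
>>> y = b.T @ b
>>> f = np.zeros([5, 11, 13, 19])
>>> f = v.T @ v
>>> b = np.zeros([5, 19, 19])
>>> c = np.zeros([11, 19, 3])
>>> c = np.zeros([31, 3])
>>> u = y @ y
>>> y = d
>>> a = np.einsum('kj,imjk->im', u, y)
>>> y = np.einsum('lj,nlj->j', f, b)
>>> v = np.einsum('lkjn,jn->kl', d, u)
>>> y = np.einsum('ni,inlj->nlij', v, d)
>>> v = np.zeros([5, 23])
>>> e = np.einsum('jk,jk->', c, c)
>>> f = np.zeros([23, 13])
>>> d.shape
(5, 29, 23, 23)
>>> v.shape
(5, 23)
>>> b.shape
(5, 19, 19)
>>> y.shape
(29, 23, 5, 23)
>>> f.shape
(23, 13)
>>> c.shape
(31, 3)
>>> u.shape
(23, 23)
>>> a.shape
(5, 29)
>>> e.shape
()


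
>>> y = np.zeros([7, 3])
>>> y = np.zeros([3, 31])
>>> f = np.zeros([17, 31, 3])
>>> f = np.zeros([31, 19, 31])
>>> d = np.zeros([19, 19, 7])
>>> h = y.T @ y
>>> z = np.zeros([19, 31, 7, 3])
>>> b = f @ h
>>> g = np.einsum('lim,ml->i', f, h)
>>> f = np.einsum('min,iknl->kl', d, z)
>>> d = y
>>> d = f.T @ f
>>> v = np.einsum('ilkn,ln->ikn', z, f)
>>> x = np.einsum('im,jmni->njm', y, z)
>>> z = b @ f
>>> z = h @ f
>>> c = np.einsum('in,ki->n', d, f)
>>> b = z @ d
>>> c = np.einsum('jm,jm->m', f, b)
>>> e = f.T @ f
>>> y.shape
(3, 31)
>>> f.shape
(31, 3)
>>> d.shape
(3, 3)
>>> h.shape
(31, 31)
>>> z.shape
(31, 3)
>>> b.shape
(31, 3)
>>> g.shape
(19,)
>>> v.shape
(19, 7, 3)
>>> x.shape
(7, 19, 31)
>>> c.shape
(3,)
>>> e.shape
(3, 3)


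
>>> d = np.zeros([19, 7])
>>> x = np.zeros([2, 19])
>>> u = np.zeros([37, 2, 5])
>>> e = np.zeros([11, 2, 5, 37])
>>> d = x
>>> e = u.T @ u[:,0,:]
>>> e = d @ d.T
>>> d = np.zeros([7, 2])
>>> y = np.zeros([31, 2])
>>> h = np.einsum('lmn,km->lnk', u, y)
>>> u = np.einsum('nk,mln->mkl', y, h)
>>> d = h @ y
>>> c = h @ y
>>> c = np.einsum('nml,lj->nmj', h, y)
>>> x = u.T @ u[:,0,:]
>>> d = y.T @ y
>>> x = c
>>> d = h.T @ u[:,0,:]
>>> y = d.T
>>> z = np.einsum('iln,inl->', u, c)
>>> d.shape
(31, 5, 5)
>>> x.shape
(37, 5, 2)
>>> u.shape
(37, 2, 5)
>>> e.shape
(2, 2)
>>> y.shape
(5, 5, 31)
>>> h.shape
(37, 5, 31)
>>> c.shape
(37, 5, 2)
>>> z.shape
()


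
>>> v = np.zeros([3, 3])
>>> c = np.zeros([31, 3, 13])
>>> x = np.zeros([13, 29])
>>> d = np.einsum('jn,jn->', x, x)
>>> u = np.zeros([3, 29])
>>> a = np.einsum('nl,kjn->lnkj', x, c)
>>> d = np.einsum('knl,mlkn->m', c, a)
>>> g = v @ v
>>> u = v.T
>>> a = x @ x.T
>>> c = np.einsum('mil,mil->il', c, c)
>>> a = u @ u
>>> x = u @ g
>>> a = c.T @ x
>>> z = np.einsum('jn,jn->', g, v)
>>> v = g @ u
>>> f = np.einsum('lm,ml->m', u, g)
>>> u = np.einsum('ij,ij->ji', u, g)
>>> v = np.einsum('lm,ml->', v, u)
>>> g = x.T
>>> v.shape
()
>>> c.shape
(3, 13)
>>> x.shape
(3, 3)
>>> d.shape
(29,)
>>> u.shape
(3, 3)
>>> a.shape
(13, 3)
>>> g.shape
(3, 3)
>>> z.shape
()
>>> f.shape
(3,)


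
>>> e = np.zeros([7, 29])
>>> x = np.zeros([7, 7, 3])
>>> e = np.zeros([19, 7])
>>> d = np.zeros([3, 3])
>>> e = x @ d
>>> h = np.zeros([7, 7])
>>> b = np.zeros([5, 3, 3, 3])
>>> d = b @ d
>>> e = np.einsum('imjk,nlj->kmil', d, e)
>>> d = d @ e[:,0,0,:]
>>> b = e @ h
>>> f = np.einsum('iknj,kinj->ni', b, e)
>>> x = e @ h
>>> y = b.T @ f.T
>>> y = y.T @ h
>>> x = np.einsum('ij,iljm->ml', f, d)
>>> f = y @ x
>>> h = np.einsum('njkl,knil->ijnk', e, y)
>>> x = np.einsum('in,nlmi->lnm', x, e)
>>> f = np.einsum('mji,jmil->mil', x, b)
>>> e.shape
(3, 3, 5, 7)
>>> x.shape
(3, 3, 5)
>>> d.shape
(5, 3, 3, 7)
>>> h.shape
(5, 3, 3, 5)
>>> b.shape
(3, 3, 5, 7)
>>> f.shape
(3, 5, 7)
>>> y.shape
(5, 3, 5, 7)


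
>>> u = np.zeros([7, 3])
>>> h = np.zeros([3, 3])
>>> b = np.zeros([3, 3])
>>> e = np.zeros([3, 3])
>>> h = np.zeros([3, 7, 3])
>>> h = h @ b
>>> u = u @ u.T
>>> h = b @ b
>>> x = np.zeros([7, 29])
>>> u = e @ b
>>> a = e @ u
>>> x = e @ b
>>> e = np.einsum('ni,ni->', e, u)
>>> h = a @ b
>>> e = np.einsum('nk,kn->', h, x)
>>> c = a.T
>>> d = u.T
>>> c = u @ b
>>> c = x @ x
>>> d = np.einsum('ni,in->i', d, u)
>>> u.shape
(3, 3)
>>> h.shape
(3, 3)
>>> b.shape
(3, 3)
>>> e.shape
()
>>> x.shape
(3, 3)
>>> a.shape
(3, 3)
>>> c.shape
(3, 3)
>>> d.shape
(3,)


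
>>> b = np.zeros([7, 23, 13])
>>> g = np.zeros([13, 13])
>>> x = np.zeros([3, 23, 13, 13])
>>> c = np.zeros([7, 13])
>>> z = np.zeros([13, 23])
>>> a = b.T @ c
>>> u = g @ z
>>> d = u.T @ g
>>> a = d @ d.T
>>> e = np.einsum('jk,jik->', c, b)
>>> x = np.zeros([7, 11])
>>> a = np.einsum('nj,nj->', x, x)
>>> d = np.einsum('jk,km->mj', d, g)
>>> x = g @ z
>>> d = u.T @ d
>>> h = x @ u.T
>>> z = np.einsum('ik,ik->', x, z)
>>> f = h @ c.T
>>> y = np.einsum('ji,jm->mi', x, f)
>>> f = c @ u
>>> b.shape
(7, 23, 13)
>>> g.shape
(13, 13)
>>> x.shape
(13, 23)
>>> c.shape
(7, 13)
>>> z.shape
()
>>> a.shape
()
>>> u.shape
(13, 23)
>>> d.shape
(23, 23)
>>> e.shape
()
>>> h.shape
(13, 13)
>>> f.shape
(7, 23)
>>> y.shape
(7, 23)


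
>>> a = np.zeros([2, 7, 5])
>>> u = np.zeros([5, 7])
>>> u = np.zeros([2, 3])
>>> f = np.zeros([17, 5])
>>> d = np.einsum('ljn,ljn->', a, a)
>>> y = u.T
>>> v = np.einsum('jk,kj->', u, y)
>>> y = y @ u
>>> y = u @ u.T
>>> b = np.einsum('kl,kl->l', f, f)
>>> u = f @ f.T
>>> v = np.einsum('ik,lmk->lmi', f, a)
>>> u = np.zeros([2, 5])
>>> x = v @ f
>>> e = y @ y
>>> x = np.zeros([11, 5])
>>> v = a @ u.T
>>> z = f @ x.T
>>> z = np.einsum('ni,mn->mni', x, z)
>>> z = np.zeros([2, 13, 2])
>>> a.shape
(2, 7, 5)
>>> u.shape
(2, 5)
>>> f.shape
(17, 5)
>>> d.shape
()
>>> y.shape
(2, 2)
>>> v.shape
(2, 7, 2)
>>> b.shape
(5,)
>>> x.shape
(11, 5)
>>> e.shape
(2, 2)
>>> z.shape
(2, 13, 2)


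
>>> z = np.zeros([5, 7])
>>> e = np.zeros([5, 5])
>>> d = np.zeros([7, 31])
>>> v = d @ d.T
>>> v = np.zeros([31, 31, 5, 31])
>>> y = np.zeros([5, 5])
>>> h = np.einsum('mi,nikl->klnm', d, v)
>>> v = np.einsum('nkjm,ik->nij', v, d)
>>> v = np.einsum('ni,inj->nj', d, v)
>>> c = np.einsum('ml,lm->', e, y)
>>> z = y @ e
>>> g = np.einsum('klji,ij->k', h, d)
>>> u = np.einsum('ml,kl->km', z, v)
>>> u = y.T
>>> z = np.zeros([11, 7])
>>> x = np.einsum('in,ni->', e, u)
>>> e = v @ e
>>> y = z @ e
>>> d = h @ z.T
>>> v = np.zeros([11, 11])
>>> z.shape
(11, 7)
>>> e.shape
(7, 5)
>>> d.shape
(5, 31, 31, 11)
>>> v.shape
(11, 11)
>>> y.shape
(11, 5)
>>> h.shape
(5, 31, 31, 7)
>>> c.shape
()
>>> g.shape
(5,)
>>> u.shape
(5, 5)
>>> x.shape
()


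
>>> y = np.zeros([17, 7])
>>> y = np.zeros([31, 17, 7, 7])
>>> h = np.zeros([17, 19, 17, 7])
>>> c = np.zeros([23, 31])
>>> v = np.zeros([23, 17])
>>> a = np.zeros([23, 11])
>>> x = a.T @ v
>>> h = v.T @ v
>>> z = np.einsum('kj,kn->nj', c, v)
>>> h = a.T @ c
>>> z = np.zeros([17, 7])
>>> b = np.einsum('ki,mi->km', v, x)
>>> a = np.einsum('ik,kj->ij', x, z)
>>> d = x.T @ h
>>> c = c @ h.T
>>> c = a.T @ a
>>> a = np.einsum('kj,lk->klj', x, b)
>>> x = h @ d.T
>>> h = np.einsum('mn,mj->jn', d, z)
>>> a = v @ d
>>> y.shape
(31, 17, 7, 7)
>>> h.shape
(7, 31)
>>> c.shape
(7, 7)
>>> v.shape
(23, 17)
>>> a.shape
(23, 31)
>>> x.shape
(11, 17)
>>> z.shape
(17, 7)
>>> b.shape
(23, 11)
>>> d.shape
(17, 31)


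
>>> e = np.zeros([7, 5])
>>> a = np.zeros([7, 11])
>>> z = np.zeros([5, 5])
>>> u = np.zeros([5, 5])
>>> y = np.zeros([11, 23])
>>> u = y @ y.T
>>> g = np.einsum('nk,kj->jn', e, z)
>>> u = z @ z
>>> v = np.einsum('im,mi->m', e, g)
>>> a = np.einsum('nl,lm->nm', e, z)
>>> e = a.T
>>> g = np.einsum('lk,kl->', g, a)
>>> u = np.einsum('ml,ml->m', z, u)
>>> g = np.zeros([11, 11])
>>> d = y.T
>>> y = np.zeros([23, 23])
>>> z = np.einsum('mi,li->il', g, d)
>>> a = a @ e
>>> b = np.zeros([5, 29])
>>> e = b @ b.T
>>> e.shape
(5, 5)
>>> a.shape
(7, 7)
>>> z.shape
(11, 23)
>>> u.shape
(5,)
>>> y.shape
(23, 23)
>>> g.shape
(11, 11)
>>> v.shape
(5,)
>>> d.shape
(23, 11)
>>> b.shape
(5, 29)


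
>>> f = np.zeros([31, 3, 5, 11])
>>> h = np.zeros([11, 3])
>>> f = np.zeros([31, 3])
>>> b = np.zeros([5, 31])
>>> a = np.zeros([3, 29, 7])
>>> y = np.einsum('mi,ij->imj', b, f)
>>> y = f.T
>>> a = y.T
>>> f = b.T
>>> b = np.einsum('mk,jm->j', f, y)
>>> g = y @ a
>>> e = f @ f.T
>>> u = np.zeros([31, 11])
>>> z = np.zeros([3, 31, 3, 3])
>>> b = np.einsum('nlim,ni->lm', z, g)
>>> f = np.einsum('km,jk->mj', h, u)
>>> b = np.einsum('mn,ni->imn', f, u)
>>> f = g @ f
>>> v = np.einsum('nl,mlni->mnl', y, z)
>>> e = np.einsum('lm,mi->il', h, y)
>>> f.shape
(3, 31)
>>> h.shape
(11, 3)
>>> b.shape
(11, 3, 31)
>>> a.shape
(31, 3)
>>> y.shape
(3, 31)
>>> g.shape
(3, 3)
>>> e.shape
(31, 11)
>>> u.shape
(31, 11)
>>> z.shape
(3, 31, 3, 3)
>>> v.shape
(3, 3, 31)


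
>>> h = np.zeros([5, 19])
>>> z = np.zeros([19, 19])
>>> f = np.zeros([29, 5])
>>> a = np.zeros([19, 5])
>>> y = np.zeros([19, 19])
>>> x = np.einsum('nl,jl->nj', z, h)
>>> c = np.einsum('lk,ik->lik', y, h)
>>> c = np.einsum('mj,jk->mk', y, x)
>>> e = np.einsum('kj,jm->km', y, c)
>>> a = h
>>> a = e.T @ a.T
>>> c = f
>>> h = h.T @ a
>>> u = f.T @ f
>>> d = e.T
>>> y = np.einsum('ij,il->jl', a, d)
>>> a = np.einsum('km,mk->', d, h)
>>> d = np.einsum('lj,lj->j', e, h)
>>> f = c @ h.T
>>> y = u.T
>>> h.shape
(19, 5)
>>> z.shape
(19, 19)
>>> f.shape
(29, 19)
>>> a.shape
()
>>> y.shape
(5, 5)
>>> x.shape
(19, 5)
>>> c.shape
(29, 5)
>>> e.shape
(19, 5)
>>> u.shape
(5, 5)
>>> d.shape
(5,)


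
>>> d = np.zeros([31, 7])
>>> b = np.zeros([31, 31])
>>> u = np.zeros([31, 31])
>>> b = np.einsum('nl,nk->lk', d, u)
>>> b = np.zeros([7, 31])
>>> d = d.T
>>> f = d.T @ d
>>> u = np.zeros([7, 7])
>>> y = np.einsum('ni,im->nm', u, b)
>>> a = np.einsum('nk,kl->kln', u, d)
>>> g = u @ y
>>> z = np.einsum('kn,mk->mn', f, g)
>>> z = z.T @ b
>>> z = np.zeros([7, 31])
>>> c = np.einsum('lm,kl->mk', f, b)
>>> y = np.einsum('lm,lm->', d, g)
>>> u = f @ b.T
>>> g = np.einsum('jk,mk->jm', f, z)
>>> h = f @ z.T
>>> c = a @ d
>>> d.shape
(7, 31)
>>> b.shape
(7, 31)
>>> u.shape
(31, 7)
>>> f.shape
(31, 31)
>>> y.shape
()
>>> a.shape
(7, 31, 7)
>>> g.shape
(31, 7)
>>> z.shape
(7, 31)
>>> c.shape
(7, 31, 31)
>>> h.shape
(31, 7)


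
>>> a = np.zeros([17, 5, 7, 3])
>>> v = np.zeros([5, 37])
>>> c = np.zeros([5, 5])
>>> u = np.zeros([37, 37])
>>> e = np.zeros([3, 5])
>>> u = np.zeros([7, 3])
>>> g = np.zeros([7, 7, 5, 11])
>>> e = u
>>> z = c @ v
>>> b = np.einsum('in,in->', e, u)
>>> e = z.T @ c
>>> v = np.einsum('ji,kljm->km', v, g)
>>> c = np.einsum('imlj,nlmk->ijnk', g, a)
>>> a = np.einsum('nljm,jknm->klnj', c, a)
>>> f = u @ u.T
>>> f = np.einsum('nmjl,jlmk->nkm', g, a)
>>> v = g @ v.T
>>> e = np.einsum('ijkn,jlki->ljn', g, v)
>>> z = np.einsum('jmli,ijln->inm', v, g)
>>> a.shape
(5, 11, 7, 17)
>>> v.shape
(7, 7, 5, 7)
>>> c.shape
(7, 11, 17, 3)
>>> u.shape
(7, 3)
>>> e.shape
(7, 7, 11)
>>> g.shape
(7, 7, 5, 11)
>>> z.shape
(7, 11, 7)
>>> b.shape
()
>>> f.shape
(7, 17, 7)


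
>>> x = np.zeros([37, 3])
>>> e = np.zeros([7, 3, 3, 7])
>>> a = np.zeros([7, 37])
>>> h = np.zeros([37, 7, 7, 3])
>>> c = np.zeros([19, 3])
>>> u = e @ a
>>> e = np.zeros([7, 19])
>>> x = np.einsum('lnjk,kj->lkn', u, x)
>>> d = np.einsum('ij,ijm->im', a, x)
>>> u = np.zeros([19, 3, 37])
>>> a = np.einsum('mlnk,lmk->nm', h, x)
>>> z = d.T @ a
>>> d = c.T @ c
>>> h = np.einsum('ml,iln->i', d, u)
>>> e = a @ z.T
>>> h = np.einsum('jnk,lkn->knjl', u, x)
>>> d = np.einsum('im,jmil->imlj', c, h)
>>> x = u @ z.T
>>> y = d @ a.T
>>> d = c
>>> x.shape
(19, 3, 3)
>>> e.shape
(7, 3)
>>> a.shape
(7, 37)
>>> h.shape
(37, 3, 19, 7)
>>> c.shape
(19, 3)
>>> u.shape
(19, 3, 37)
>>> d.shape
(19, 3)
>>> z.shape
(3, 37)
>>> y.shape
(19, 3, 7, 7)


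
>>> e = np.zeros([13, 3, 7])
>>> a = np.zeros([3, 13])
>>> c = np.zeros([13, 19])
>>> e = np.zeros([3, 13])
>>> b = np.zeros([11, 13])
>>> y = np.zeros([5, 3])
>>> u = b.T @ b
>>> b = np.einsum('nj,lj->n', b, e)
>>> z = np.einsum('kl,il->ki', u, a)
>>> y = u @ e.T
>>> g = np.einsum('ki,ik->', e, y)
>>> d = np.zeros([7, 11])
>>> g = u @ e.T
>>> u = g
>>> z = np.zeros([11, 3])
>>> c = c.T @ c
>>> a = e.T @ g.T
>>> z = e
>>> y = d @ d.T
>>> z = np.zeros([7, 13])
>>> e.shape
(3, 13)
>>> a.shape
(13, 13)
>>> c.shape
(19, 19)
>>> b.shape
(11,)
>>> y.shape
(7, 7)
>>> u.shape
(13, 3)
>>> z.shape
(7, 13)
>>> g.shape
(13, 3)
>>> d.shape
(7, 11)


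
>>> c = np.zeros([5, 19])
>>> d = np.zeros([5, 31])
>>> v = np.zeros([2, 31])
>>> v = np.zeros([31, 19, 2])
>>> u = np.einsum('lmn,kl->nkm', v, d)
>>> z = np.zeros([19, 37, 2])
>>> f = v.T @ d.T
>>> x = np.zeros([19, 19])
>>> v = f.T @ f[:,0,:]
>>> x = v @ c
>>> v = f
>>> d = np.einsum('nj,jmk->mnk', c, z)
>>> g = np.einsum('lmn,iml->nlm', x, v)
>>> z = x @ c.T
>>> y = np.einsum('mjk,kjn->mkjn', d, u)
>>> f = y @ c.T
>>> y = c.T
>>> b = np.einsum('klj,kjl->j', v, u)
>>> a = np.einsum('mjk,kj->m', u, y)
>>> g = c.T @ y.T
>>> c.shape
(5, 19)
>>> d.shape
(37, 5, 2)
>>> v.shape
(2, 19, 5)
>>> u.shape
(2, 5, 19)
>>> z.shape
(5, 19, 5)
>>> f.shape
(37, 2, 5, 5)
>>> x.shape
(5, 19, 19)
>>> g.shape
(19, 19)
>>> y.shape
(19, 5)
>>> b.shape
(5,)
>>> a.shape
(2,)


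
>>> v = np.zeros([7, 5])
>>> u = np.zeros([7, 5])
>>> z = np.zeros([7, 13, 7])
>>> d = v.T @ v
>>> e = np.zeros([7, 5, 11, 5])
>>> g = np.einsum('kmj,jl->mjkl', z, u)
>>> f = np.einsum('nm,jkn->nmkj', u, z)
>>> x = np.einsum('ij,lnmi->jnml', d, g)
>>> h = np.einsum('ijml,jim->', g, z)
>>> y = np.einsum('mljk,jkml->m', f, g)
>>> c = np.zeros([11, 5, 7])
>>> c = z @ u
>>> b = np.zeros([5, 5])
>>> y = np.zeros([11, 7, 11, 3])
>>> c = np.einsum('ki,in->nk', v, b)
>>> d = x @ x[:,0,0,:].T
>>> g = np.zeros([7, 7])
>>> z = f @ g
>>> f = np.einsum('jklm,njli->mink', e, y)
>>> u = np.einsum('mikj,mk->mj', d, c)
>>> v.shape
(7, 5)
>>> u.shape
(5, 5)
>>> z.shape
(7, 5, 13, 7)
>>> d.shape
(5, 7, 7, 5)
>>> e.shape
(7, 5, 11, 5)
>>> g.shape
(7, 7)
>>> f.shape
(5, 3, 11, 5)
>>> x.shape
(5, 7, 7, 13)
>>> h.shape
()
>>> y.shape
(11, 7, 11, 3)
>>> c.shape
(5, 7)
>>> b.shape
(5, 5)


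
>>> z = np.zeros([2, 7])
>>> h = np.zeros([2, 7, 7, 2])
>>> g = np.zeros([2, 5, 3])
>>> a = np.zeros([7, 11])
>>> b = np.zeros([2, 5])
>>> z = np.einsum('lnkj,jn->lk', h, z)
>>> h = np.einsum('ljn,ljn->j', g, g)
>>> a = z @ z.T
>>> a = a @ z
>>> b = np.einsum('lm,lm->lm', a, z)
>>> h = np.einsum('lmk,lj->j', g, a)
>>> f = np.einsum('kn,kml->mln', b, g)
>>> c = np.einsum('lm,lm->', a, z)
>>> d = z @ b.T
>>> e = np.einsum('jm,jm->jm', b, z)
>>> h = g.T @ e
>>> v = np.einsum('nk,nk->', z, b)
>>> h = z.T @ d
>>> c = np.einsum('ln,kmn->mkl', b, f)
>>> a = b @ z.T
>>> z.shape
(2, 7)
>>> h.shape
(7, 2)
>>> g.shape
(2, 5, 3)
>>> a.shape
(2, 2)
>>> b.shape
(2, 7)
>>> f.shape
(5, 3, 7)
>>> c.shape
(3, 5, 2)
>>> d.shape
(2, 2)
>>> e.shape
(2, 7)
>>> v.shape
()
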